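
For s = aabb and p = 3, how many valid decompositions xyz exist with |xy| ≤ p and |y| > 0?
6

For s = 'aabb' with pumping length p = 3:

Constraints: |xy| ≤ 3, |y| > 0

Valid decompositions (|xy| ≤ p, |y| ≥ 1):
  • x='', y='a', z='abb'
  • x='a', y='a', z='bb'
  • x='', y='aa', z='bb'
  • x='aa', y='b', z='b'
  • x='a', y='ab', z='b'
  • x='', y='aab', z='b'

Total count: 6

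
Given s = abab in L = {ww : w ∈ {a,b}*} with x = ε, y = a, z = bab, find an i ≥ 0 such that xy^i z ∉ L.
i = 2

xy²z = ε · aa · bab = aabab; aabab has odd length 5, so it cannot be written as ww and is not in L.
(Other choices also work, e.g. i = 0, 3; only i = 1 is guaranteed to stay in L since xy¹z = s.)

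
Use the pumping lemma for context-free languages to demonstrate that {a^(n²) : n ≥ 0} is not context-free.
Assume for contradiction that L is context-free, and let p ≥ 1 be the pumping length given by the pumping lemma for CFLs.
Choose s = a^(p²). Then s ∈ L and |s| = p² ≥ p.
By the CFL pumping lemma, s = uvxyz for some u, v, x, y, z with |vxy| ≤ p, |vy| ≥ 1, and uv^i xy^i z ∈ L for every i ≥ 0.
All symbols are a's, so only lengths matter: let k = |vy|, with 1 ≤ k ≤ |vxy| ≤ p.

Take i = 2: |uv²xy²z| = p² + k, and p² < p² + k ≤ p² + p < (p + 1)².
So the length lies strictly between consecutive squares and is not a perfect square; uv²xy²z ∉ L.

This contradicts the CFL pumping lemma, which requires uv^i xy^i z ∈ L for all i ≥ 0.
Hence L = {a^(n²) : n ≥ 0} is not context-free. ∎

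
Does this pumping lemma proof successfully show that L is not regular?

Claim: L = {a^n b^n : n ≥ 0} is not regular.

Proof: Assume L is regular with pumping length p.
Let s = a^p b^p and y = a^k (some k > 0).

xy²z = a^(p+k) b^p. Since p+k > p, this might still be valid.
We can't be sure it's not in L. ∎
The proof is INCORRECT.

Error: The conclusion is wrong.
xy²z = a^(p+k) b^p is definitely NOT in L because the number of a's (p+k) ≠ number of b's (p).
The proof incorrectly doubts what is actually a valid contradiction.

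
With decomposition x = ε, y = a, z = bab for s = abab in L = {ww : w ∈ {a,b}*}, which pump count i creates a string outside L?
i = 2

xy²z = ε · aa · bab = aabab; aabab has odd length 5, so it cannot be written as ww and is not in L.
(Other choices also work, e.g. i = 0, 3; only i = 1 is guaranteed to stay in L since xy¹z = s.)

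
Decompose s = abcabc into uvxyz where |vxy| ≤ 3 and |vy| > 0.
u='ab', v='c', x='a', y='b', z='c'

For s = abcabc with pumping length p = 3:

One valid decomposition:
- u = 'ab'
- v = 'c'
- x = 'a'
- y = 'b'
- z = 'c'

Verification:
- uvxyz = 'ab' + 'c' + 'a' + 'b' + 'c' = abcabc ✓
- |vxy| = |'cab'| = 3 ≤ 3 ✓
- |vy| = |'cb'| = 2 > 0 ✓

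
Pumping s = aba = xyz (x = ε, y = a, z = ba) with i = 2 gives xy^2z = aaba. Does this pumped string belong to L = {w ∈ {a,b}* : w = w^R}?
No

xy²z = ε · aa · ba = aaba.
aaba reversed is abaa ≠ aaba, so it is not a palindrome and is not in L.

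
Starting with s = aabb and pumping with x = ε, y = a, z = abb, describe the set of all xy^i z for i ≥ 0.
{xy^i z : i ≥ 0} = {a^(i+1) b^2 : i ≥ 0} = {abb, aabb, aaabb, ...}

With x = ε, y = a, z = abb: Starting with aabb and pumping the first 'a' (z = abb keeps the second 'a'), we get strings with i+1 a's followed by 2 b's for i = 0, 1, 2, ...; note bb is not produced because z always contributes one a.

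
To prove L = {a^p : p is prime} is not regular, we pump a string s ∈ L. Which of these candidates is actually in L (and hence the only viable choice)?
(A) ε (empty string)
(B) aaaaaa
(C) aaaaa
(C) aaaaa

The pumping lemma is applied to a string s that lies in L, so first check membership of each option:
- (A) ε has length 0, which is not prime, so it is not in L ✗
- (B) aaaaaa has length 6 = 2 × 3, which is not prime, so it is not in L ✗
- (C) aaaaa has length 5, which is prime, so it is in L ✓

Only (C) aaaaa is in L, so it is the only candidate that could play the role of s.
(In a complete proof one picks s in terms of the pumping length p so that |s| ≥ p is guaranteed; a fixed string like aaaaa illustrates the shape of such an s.)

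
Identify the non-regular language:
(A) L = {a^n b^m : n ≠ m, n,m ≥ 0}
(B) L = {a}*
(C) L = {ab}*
(A) {a^n b^m : n ≠ m, n,m ≥ 0}

(A) L = {a^n b^m : n ≠ m, n,m ≥ 0} is NOT regular.

The pumping lemma can be used to prove this:
After pumping a's, we can make n = m

The other languages are regular because they can be recognized by finite automata.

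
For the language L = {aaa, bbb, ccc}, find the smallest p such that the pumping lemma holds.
p = 4

For a finite language L, the pumping lemma holds vacuously if p > max|s| for s ∈ L.

The longest string in L = {aaa, bbb, ccc} has length 3.
If p = 4, then no string s ∈ L has |s| ≥ p, so the condition is vacuously true.

The minimum pumping length is p = 4.

Why no smaller p works: for any p ≤ 3, the longest string s ∈ L has |s| = 3 ≥ p, so it would
have to be pumpable; but pumping up (i = 2, 3, ...) produces ever longer strings, which cannot all lie in the
finite language L. So the pumping property fails for every p ≤ 3.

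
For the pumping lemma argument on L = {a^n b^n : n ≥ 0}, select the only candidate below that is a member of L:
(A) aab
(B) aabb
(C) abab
(B) aabb

The pumping lemma is applied to a string s that lies in L, so first check membership of each option:
- (A) aab has 2 a's and 1 b's; 2 ≠ 1, so it is not in L ✗
- (B) aabb = a^2 b^2 has equal counts (2 = 2), so it is in L ✓
- (C) abab has an a after a b, so it is not of the form a^n b^n and is not in L ✗

Only (B) aabb is in L, so it is the only candidate that could play the role of s.
(In a complete proof one picks s in terms of the pumping length p so that |s| ≥ p is guaranteed; a fixed string like aabb illustrates the shape of such an s.)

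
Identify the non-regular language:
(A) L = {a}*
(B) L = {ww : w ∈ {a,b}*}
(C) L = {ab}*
(B) {ww : w ∈ {a,b}*}

(B) L = {ww : w ∈ {a,b}*} is NOT regular.

The pumping lemma can be used to prove this:
After pumping, the two halves no longer match

The other languages are regular because they can be recognized by finite automata.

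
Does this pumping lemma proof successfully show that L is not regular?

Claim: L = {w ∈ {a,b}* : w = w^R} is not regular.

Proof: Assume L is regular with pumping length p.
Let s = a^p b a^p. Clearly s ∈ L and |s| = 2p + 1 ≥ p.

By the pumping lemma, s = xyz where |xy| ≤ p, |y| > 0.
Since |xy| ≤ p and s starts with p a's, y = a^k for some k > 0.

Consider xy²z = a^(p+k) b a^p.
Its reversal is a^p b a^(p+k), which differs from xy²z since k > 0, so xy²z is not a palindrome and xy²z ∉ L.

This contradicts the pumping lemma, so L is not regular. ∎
The proof is correct.

This proof is valid because:
1. s = a^p b a^p is in L and is chosen in terms of p, so |s| ≥ p holds for every p
2. The decomposition analysis is correct: |xy| ≤ p forces y to lie inside the leading a's
3. The contradiction is valid: a^(p+k) b a^p has more a's before the b than after it, so it is not a palindrome
4. The conclusion follows logically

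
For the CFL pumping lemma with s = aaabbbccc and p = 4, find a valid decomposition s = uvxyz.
u='aa', v='a', x='bb', y='b', z='ccc'

For s = aaabbbccc with pumping length p = 4:

One valid decomposition:
- u = 'aa'
- v = 'a'
- x = 'bb'
- y = 'b'
- z = 'ccc'

Verification:
- uvxyz = 'aa' + 'a' + 'bb' + 'b' + 'ccc' = aaabbbccc ✓
- |vxy| = |'abbb'| = 4 ≤ 4 ✓
- |vy| = |'ab'| = 2 > 0 ✓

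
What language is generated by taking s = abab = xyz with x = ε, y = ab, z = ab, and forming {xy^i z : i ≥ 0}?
{xy^i z : i ≥ 0} = {(ab)^(i+1) : i ≥ 0} = {ab, abab, ababab, ...}

With x = ε, y = ab, z = ab: Pumping 'ab' gives strings of alternating a's and b's.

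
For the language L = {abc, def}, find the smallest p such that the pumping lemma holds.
p = 4

For a finite language L, the pumping lemma holds vacuously if p > max|s| for s ∈ L.

The longest string in L = {abc, def} has length 3.
If p = 4, then no string s ∈ L has |s| ≥ p, so the condition is vacuously true.

The minimum pumping length is p = 4.

Why no smaller p works: for any p ≤ 3, the longest string s ∈ L has |s| = 3 ≥ p, so it would
have to be pumpable; but pumping up (i = 2, 3, ...) produces ever longer strings, which cannot all lie in the
finite language L. So the pumping property fails for every p ≤ 3.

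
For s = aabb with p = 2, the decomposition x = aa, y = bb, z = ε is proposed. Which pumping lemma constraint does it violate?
Violated: |xy| ≤ p

The decomposition x = aa, y = bb, z = ε for s = aabb with p = 2
violates the constraint: |xy| ≤ p

|xy| = |aabb| = 4 > 2 = p. The decomposition puts too many characters in xy.

Pumping lemma constraints:
1. xyz = s (decomposition is valid)
2. |xy| ≤ p
3. |y| > 0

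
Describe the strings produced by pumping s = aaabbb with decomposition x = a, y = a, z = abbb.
{xy^i z : i ≥ 0} = {a^(2+i) b^3 : i ≥ 0} = {aabbb, aaabbb, aaaabbb, ...}

With x = a, y = a, z = abbb: Starting with aaabbb and pumping the second 'a', we get strings with 2+i a's followed by 3 b's for i = 0, 1, 2, ...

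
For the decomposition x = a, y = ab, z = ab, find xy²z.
aababab

Given x = 'a', y = 'ab', z = 'ab' and i = 2:

xy^2z = x + y·y·...·y (2 times) + z
       = 'a' + 'ab'^2 + 'ab'
       = 'a' + 'abab' + 'ab'
       = 'aababab'

The pumped string is 'aababab' with length 7.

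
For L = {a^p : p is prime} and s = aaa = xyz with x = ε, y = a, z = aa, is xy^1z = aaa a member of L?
Yes

xy¹z = ε · a · aa = aaa.
aaa has length 3, which is prime, so it is in L.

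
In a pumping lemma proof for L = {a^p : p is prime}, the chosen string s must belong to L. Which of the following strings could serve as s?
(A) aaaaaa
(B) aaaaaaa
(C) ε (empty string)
(B) aaaaaaa

The pumping lemma is applied to a string s that lies in L, so first check membership of each option:
- (A) aaaaaa has length 6 = 2 × 3, which is not prime, so it is not in L ✗
- (B) aaaaaaa has length 7, which is prime, so it is in L ✓
- (C) ε has length 0, which is not prime, so it is not in L ✗

Only (B) aaaaaaa is in L, so it is the only candidate that could play the role of s.
(In a complete proof one picks s in terms of the pumping length p so that |s| ≥ p is guaranteed; a fixed string like aaaaaaa illustrates the shape of such an s.)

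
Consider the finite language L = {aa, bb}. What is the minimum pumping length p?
p = 3

For a finite language L, the pumping lemma holds vacuously if p > max|s| for s ∈ L.

The longest string in L = {aa, bb} has length 2.
If p = 3, then no string s ∈ L has |s| ≥ p, so the condition is vacuously true.

The minimum pumping length is p = 3.

Why no smaller p works: for any p ≤ 2, the longest string s ∈ L has |s| = 2 ≥ p, so it would
have to be pumpable; but pumping up (i = 2, 3, ...) produces ever longer strings, which cannot all lie in the
finite language L. So the pumping property fails for every p ≤ 2.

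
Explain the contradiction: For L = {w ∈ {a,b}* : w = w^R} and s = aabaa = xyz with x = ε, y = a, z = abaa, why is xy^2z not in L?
xy²z = aaabaa ∉ L

Pumping with i = 2 replaces y = a by y² = aa:
- Original: s = xyz = aabaa; aabaa reversed is aabaa, the same string, so it is a palindrome and is in L
- Pumped: xy²z = ε · aa · abaa = aaabaa
- aaabaa reversed is aabaaa ≠ aaabaa, so it is not a palindrome and is not in L

The pumping lemma would require xy²z ∈ L, so this decomposition yields a contradiction.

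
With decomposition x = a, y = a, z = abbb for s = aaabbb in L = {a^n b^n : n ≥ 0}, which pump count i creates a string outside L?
i = 3

xy³z = a · aaa · abbb = aaaaabbb; aaaaabbb has 5 a's and 3 b's; 5 ≠ 3, so it is not in L.
(Other choices also work, e.g. i = 0, 2; only i = 1 is guaranteed to stay in L since xy¹z = s.)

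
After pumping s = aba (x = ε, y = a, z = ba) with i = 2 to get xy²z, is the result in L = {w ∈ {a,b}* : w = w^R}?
No

xy²z = ε · aa · ba = aaba.
aaba reversed is abaa ≠ aaba, so it is not a palindrome and is not in L.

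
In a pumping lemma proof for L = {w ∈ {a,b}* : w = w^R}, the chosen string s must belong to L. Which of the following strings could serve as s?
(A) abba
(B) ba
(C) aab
(A) abba

The pumping lemma is applied to a string s that lies in L, so first check membership of each option:
- (A) abba reversed is abba, the same string, so it is a palindrome and is in L ✓
- (B) ba reversed is ab ≠ ba, so it is not a palindrome and is not in L ✗
- (C) aab reversed is baa ≠ aab, so it is not a palindrome and is not in L ✗

Only (A) abba is in L, so it is the only candidate that could play the role of s.
(In a complete proof one picks s in terms of the pumping length p so that |s| ≥ p is guaranteed; a fixed string like abba illustrates the shape of such an s.)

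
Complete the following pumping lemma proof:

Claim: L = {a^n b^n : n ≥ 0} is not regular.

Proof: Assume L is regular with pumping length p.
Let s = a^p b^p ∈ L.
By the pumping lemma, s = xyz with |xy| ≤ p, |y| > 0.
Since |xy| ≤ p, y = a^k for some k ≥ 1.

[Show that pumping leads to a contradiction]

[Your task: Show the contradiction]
Consider xy²z = a^(p+k) b^p.

Since k ≥ 1, we have p + k > p.
So xy²z has more a's than b's: (p+k) a's vs p b's.
This means xy²z ∉ L because a^n b^n requires equal counts.

This contradicts the pumping lemma which states xy²z ∈ L.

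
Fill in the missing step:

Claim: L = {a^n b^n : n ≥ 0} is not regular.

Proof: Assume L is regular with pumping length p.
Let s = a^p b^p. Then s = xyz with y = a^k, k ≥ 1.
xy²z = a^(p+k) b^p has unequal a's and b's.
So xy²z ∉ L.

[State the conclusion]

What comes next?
This contradicts the pumping lemma for regular languages,
which guarantees xy^i z ∈ L for all i ≥ 0.

Since our assumption that L is regular leads to a contradiction,
we conclude that L = {a^n b^n : n ≥ 0} is NOT regular. ∎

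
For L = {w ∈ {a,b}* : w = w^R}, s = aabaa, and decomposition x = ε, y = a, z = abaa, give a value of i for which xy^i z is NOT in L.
i = 2

xy²z = ε · aa · abaa = aaabaa; aaabaa reversed is aabaaa ≠ aaabaa, so it is not a palindrome and is not in L.
(Other choices also work, e.g. i = 0, 3; only i = 1 is guaranteed to stay in L since xy¹z = s.)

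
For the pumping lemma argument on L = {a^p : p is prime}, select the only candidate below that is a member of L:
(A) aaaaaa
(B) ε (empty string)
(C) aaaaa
(C) aaaaa

The pumping lemma is applied to a string s that lies in L, so first check membership of each option:
- (A) aaaaaa has length 6 = 2 × 3, which is not prime, so it is not in L ✗
- (B) ε has length 0, which is not prime, so it is not in L ✗
- (C) aaaaa has length 5, which is prime, so it is in L ✓

Only (C) aaaaa is in L, so it is the only candidate that could play the role of s.
(In a complete proof one picks s in terms of the pumping length p so that |s| ≥ p is guaranteed; a fixed string like aaaaa illustrates the shape of such an s.)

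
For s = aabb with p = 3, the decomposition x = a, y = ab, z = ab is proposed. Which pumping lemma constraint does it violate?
Violated: xyz = s

The decomposition x = a, y = ab, z = ab for s = aabb with p = 3
violates the constraint: xyz = s

xyz = 'a' + 'ab' + 'ab' = 'aabab' ≠ 'aabb' = s. The decomposition doesn't reconstruct s.

Pumping lemma constraints:
1. xyz = s (decomposition is valid)
2. |xy| ≤ p
3. |y| > 0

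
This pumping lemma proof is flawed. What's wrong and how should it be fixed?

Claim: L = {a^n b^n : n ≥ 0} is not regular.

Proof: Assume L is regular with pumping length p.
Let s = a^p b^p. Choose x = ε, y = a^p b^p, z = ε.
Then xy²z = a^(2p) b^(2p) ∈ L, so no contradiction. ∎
Error: The decomposition violates |xy| ≤ p. With y = a^p b^p, |xy| = |y| = 2p > p. (The proof also miscomputes xy²z, which would be a^p b^p a^p b^p rather than a^(2p) b^(2p), and it wrongly treats one harmless decomposition as settling the matter — the prover does not get to choose the decomposition.)

Correction: The pumping lemma requires |xy| ≤ p, and the argument must handle every decomposition satisfying |xy| ≤ p, |y| ≥ 1. Since s starts with p a's, any such y consists only of a's, say y = a^k with k ≥ 1. Then xy²z = a^(p+k) b^p has unequal numbers of a's and b's, so xy²z ∉ L — the required contradiction.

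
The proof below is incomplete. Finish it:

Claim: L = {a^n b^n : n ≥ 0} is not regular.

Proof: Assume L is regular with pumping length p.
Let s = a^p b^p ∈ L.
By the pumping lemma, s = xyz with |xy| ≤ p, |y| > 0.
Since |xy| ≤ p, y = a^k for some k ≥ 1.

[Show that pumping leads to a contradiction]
Consider xy²z = a^(p+k) b^p.

Since k ≥ 1, we have p + k > p.
So xy²z has more a's than b's: (p+k) a's vs p b's.
This means xy²z ∉ L because a^n b^n requires equal counts.

This contradicts the pumping lemma which states xy²z ∈ L.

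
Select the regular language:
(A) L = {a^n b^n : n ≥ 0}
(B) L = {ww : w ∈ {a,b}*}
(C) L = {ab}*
(C) {ab}*

(C) L = {ab}* is regular.

This can be recognized by a finite automaton (DFA/NFA).
Regular expressions like {ab}* define regular languages.

The other choices are not regular:
- {a^n b^n : n ≥ 0}: After pumping, the number of a's and b's become unequal
- {ww : w ∈ {a,b}*}: After pumping, the two halves no longer match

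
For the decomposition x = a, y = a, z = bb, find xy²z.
aaabb

Given x = 'a', y = 'a', z = 'bb' and i = 2:

xy^2z = x + y·y·...·y (2 times) + z
       = 'a' + 'a'^2 + 'bb'
       = 'a' + 'aa' + 'bb'
       = 'aaabb'

The pumped string is 'aaabb' with length 5.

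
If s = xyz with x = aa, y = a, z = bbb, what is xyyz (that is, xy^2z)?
aaaabbb

Given x = 'aa', y = 'a', z = 'bbb' and i = 2:

xy^2z = x + y·y·...·y (2 times) + z
       = 'aa' + 'a'^2 + 'bbb'
       = 'aa' + 'aa' + 'bbb'
       = 'aaaabbb'

The pumped string is 'aaaabbb' with length 7.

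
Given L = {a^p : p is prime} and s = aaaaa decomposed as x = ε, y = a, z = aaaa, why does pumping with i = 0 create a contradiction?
xy⁰z = aaaa ∉ L

Pumping with i = 0 replaces y = a by y⁰ = ε:
- Original: s = xyz = aaaaa; aaaaa has length 5, which is prime, so it is in L
- Pumped: xy⁰z = ε · ε · aaaa = aaaa
- aaaa has length 4 = 2 × 2, which is not prime, so it is not in L

The pumping lemma would require xy⁰z ∈ L, so this decomposition yields a contradiction.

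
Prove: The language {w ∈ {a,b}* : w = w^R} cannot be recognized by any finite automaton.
Assume for contradiction that L is regular, and let p ≥ 1 be the pumping length given by the pumping lemma.
Choose s = a^p b a^p. Then s ∈ L (it reads the same in both directions) and |s| = 2p + 1 ≥ p.
By the pumping lemma, s = xyz for some x, y, z with |xy| ≤ p, |y| ≥ 1, and xy^i z ∈ L for every i ≥ 0.
Since |xy| ≤ p and the first p symbols of s are all a's, y = a^k for some k with 1 ≤ k ≤ p.

Take i = 2: xy²z = a^(p + k) b a^p.
Its reversal is a^p b a^(p + k). These differ because the block of a's before the unique b has length p + k in one and p in the other, and p + k ≠ p since k ≥ 1. So xy²z is not a palindrome, i.e. xy²z ∉ L.

This contradicts the pumping lemma, which requires xy^i z ∈ L for all i ≥ 0.
Hence L = {w ∈ {a,b}* : w = w^R} is not regular. ∎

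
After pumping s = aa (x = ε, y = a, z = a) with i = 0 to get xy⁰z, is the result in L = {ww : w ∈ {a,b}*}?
No

xy⁰z = ε · ε · a = a.
a has odd length 1, so it cannot be written as ww and is not in L.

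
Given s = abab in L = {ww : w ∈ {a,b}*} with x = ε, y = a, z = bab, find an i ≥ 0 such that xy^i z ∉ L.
i = 2

xy²z = ε · aa · bab = aabab; aabab has odd length 5, so it cannot be written as ww and is not in L.
(Other choices also work, e.g. i = 0, 3; only i = 1 is guaranteed to stay in L since xy¹z = s.)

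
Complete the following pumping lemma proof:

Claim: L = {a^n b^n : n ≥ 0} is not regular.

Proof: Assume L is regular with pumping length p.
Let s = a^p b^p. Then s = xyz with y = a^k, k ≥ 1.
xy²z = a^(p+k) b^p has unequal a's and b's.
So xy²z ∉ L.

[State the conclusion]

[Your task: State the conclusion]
This contradicts the pumping lemma for regular languages,
which guarantees xy^i z ∈ L for all i ≥ 0.

Since our assumption that L is regular leads to a contradiction,
we conclude that L = {a^n b^n : n ≥ 0} is NOT regular. ∎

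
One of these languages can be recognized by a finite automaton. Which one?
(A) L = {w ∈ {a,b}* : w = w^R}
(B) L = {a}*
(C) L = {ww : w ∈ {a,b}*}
(B) {a}*

(B) L = {a}* is regular.

This can be recognized by a finite automaton (DFA/NFA).
Regular expressions like {a}* define regular languages.

The other choices are not regular:
- {ww : w ∈ {a,b}*}: After pumping, the two halves no longer match
- {w ∈ {a,b}* : w = w^R}: After pumping, the string is no longer symmetric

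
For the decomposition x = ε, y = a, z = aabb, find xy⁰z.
aabb

Given x = '', y = 'a', z = 'aabb' and i = 0:

xy^0z = x + y·y·...·y (0 times) + z
       = '' + 'a'^0 + 'aabb'
       = '' + '' + 'aabb'
       = 'aabb'

The pumped string is 'aabb' with length 4.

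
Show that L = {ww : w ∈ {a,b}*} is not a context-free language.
Assume for contradiction that L is context-free, and let p ≥ 1 be the pumping length given by the pumping lemma for CFLs.
Choose s = a^p b^p a^p b^p. Then s ∈ L (take w = a^p b^p) and |s| = 4p ≥ p.
By the CFL pumping lemma, s = uvxyz for some u, v, x, y, z with |vxy| ≤ p, |vy| ≥ 1, and uv^i xy^i z ∈ L for every i ≥ 0.

Write s as four blocks A₁ B₁ A₂ B₂ with A₁ = A₂ = a^p and B₁ = B₂ = b^p. Since |vxy| ≤ p, the window vxy lies inside at most two adjacent blocks. Take i = 0 and let t = uxz, so |t| = 4p − |vy| with 1 ≤ |vy| ≤ p. If |t| is odd, t ∉ L immediately, so assume |vy| is even (hence |vy| ≥ 2) and |t|/2 = 2p − |vy|/2, which satisfies p ≤ |t|/2 ≤ 2p − 1.

Case 1 (vxy inside A₁B₁): t = a^(p−j) b^(p−l) a^p b^p with j + l = |vy|. The second half of t has length < 2p, so it is a suffix of the trailing a^p b^p and ends in b; the first half is a^(p−j) b^(p−l) a^((j+l)/2), which ends in a because (j+l)/2 ≥ 1. The halves differ, so t ∉ L.

Case 2 (vxy inside B₁A₂, straddling the middle): t = a^p b^(p−j) a^(p−l) b^p with j + l = |vy|. If t = ww, then w is a prefix of t of length ≥ p, so w begins with a^p; and w is a suffix of t of length ≥ p, so w ends with b^p. That forces |w| ≥ 2p, contradicting |w| = |t|/2 ≤ 2p − 1. So t ∉ L.

Case 3 (vxy inside A₂B₂): t = a^p b^p a^(p−j) b^(p−l) with j + l = |vy|. The first half of t is a prefix of a^p b^p, so it begins with a; the second half is b^((j+l)/2) a^(p−j) b^(p−l), which begins with b. The halves differ, so t ∉ L.

In every case uv⁰xy⁰z = uxz ∉ L.

This contradicts the CFL pumping lemma, which requires uv^i xy^i z ∈ L for all i ≥ 0.
Hence L = {ww : w ∈ {a,b}*} is not context-free. ∎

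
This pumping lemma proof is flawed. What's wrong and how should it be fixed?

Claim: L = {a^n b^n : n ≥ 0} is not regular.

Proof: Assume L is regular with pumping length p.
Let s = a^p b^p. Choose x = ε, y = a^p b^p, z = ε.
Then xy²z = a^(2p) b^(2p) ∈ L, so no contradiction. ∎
Error: The decomposition violates |xy| ≤ p. With y = a^p b^p, |xy| = |y| = 2p > p. (The proof also miscomputes xy²z, which would be a^p b^p a^p b^p rather than a^(2p) b^(2p), and it wrongly treats one harmless decomposition as settling the matter — the prover does not get to choose the decomposition.)

Correction: The pumping lemma requires |xy| ≤ p, and the argument must handle every decomposition satisfying |xy| ≤ p, |y| ≥ 1. Since s starts with p a's, any such y consists only of a's, say y = a^k with k ≥ 1. Then xy²z = a^(p+k) b^p has unequal numbers of a's and b's, so xy²z ∉ L — the required contradiction.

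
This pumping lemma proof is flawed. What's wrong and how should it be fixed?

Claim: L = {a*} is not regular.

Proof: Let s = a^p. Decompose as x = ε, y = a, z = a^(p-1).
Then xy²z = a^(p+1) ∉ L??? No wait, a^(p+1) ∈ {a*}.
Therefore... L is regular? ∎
Error: The proof attempts to show a*  is not regular, but a* IS regular!

Correction: a* is a regular language (recognized by a simple DFA with one accepting state and self-loop on 'a'). The pumping lemma can only prove non-regularity, not regularity. For regular languages, pumping always works.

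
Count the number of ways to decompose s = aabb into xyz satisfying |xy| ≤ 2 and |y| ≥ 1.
3

For s = 'aabb' with pumping length p = 2:

Constraints: |xy| ≤ 2, |y| > 0

Valid decompositions (|xy| ≤ p, |y| ≥ 1):
  • x='', y='a', z='abb'
  • x='a', y='a', z='bb'
  • x='', y='aa', z='bb'

Total count: 3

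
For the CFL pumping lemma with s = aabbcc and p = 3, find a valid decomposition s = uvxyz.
u='aa', v='b', x='b', y='c', z='c'

For s = aabbcc with pumping length p = 3:

One valid decomposition:
- u = 'aa'
- v = 'b'
- x = 'b'
- y = 'c'
- z = 'c'

Verification:
- uvxyz = 'aa' + 'b' + 'b' + 'c' + 'c' = aabbcc ✓
- |vxy| = |'bbc'| = 3 ≤ 3 ✓
- |vy| = |'bc'| = 2 > 0 ✓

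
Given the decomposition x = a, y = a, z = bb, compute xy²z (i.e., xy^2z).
aaabb

Given x = 'a', y = 'a', z = 'bb' and i = 2:

xy^2z = x + y·y·...·y (2 times) + z
       = 'a' + 'a'^2 + 'bb'
       = 'a' + 'aa' + 'bb'
       = 'aaabb'

The pumped string is 'aaabb' with length 5.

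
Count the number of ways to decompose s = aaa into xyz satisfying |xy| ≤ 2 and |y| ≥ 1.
3

For s = 'aaa' with pumping length p = 2:

Constraints: |xy| ≤ 2, |y| > 0

Valid decompositions (|xy| ≤ p, |y| ≥ 1):
  • x='', y='a', z='aa'
  • x='a', y='a', z='a'
  • x='', y='aa', z='a'

Total count: 3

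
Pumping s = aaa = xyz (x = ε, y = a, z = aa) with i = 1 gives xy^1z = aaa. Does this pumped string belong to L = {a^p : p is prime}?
Yes

xy¹z = ε · a · aa = aaa.
aaa has length 3, which is prime, so it is in L.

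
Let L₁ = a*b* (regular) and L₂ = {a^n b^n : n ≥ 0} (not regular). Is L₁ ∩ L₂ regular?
No — L₁ ∩ L₂ is not regular.

Every string a^n b^n already lies in a*b*, so L₁ ∩ L₂ = {a^n b^n : n ≥ 0} = L₂ itself, which is the standard non-regular language (pump s = a^p b^p).

Note that the bare facts "L₁ regular, L₂ non-regular" do not settle the question by themselves: the closure of regular languages under ∪, ∩, complement and difference applies only when BOTH operands are regular. With a non-regular operand the result can come out regular or non-regular depending on the specific languages, so one has to work out L₁ ∩ L₂ for this particular pair, as above.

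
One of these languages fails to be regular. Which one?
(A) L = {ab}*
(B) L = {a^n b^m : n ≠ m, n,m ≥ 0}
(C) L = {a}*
(B) {a^n b^m : n ≠ m, n,m ≥ 0}

(B) L = {a^n b^m : n ≠ m, n,m ≥ 0} is NOT regular.

The pumping lemma can be used to prove this:
After pumping a's, we can make n = m

The other languages are regular because they can be recognized by finite automata.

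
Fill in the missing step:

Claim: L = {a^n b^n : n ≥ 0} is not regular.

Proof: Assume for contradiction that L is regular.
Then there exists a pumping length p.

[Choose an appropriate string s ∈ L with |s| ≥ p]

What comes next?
s = a^p b^p

This string is in L (has equal a's and b's) and has length 2p ≥ p.
Any decomposition xyz with |xy| ≤ p means y consists only of a's,
so pumping will unbalance the counts.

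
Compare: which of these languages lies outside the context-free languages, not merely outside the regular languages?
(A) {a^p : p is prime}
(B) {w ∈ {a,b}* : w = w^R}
(A) {a^p : p is prime}

(A) {a^p : p is prime} requires the CFL pumping lemma.

- {w ∈ {a,b}* : w = w^R} is context-free (but not regular)
  • Can be shown non-regular with the regular pumping lemma
  • After pumping, the string is no longer symmetric

- {a^p : p is prime} is NOT context-free
  • Requires the CFL pumping lemma to prove
  • The CFL pumping lemma also fails because prime gaps are unbounded

The CFL pumping lemma is "stronger" in that it can prove non-membership
in the larger class of context-free languages.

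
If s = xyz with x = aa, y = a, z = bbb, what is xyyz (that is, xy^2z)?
aaaabbb

Given x = 'aa', y = 'a', z = 'bbb' and i = 2:

xy^2z = x + y·y·...·y (2 times) + z
       = 'aa' + 'a'^2 + 'bbb'
       = 'aa' + 'aa' + 'bbb'
       = 'aaaabbb'

The pumped string is 'aaaabbb' with length 7.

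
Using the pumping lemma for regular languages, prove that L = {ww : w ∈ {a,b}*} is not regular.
Assume for contradiction that L is regular, and let p ≥ 1 be the pumping length given by the pumping lemma.
Choose s = a^p b a^p b. Then s ∈ L (take w = a^p b) and |s| = 2p + 2 ≥ p.
By the pumping lemma, s = xyz for some x, y, z with |xy| ≤ p, |y| ≥ 1, and xy^i z ∈ L for every i ≥ 0.
Since |xy| ≤ p and the first p symbols of s are all a's, y = a^k for some k with 1 ≤ k ≤ p.

Take i = 2: t = xy²z = a^(p + k) b a^p b.
Suppose t = uu for some string u. The string t contains exactly two b's and ends in b, so u contains exactly one b and ends in b; hence u = a^j b for some j, and uu = a^j b a^j b. Comparing with t = a^(p + k) b a^p b forces j = p + k (first block) and j = p (second block), which is impossible since k ≥ 1. So t ∉ L.

This contradicts the pumping lemma, which requires xy^i z ∈ L for all i ≥ 0.
Hence L = {ww : w ∈ {a,b}*} is not regular. ∎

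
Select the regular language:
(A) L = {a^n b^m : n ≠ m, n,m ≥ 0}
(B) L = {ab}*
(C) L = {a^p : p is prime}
(B) {ab}*

(B) L = {ab}* is regular.

This can be recognized by a finite automaton (DFA/NFA).
Regular expressions like {ab}* define regular languages.

The other choices are not regular:
- {a^n b^m : n ≠ m, n,m ≥ 0}: After pumping a's, we can make n = m
- {a^p : p is prime}: After pumping, the length becomes composite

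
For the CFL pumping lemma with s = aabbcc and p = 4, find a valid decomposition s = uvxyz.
u='a', v='a', x='bb', y='c', z='c'

For s = aabbcc with pumping length p = 4:

One valid decomposition:
- u = 'a'
- v = 'a'
- x = 'bb'
- y = 'c'
- z = 'c'

Verification:
- uvxyz = 'a' + 'a' + 'bb' + 'c' + 'c' = aabbcc ✓
- |vxy| = |'abbc'| = 4 ≤ 4 ✓
- |vy| = |'ac'| = 2 > 0 ✓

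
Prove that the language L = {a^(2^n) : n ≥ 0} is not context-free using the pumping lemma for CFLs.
Assume for contradiction that L is context-free, and let p ≥ 1 be the pumping length given by the pumping lemma for CFLs.
Choose s = a^(2^p). Then s ∈ L and |s| = 2^p ≥ p.
By the CFL pumping lemma, s = uvxyz for some u, v, x, y, z with |vxy| ≤ p, |vy| ≥ 1, and uv^i xy^i z ∈ L for every i ≥ 0.
All symbols are a's, so only lengths matter: let k = |vy|, with 1 ≤ k ≤ |vxy| ≤ p < 2^p.

Take i = 2: |uv²xy²z| = 2^p + k, and 2^p < 2^p + k < 2^p + 2^p = 2^(p+1).
So the length lies strictly between consecutive powers of two and is not a power of 2; uv²xy²z ∉ L.

This contradicts the CFL pumping lemma, which requires uv^i xy^i z ∈ L for all i ≥ 0.
Hence L = {a^(2^n) : n ≥ 0} is not context-free. ∎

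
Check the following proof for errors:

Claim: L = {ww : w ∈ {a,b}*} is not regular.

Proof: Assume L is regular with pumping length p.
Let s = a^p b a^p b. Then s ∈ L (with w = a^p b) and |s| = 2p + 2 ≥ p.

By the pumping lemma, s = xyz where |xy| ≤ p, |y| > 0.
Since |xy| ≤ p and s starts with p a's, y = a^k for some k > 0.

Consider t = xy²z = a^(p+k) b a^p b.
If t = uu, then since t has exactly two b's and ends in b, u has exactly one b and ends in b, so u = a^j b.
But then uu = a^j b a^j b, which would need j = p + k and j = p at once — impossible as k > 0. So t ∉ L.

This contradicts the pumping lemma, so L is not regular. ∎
The proof is correct.

This proof is valid because:
1. s = a^p b a^p b is in L and is chosen in terms of p, so |s| ≥ p holds for every p
2. The decomposition analysis is correct: |xy| ≤ p forces y to lie inside the leading a's
3. The contradiction is valid: the argument shows a^(p+k) b a^p b cannot be split into two equal halves
4. The conclusion follows logically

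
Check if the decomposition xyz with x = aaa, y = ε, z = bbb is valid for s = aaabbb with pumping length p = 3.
Violated: |y| > 0

The decomposition x = aaa, y = ε, z = bbb for s = aaabbb with p = 3
violates the constraint: |y| > 0

|y| = 0, but the pumping lemma requires |y| > 0 (y must be non-empty).

Pumping lemma constraints:
1. xyz = s (decomposition is valid)
2. |xy| ≤ p
3. |y| > 0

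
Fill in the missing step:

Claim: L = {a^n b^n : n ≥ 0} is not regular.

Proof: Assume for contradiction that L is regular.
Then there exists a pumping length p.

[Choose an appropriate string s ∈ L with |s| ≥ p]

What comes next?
s = a^p b^p

This string is in L (has equal a's and b's) and has length 2p ≥ p.
Any decomposition xyz with |xy| ≤ p means y consists only of a's,
so pumping will unbalance the counts.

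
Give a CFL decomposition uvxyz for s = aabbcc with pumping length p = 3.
u='aa', v='b', x='b', y='c', z='c'

For s = aabbcc with pumping length p = 3:

One valid decomposition:
- u = 'aa'
- v = 'b'
- x = 'b'
- y = 'c'
- z = 'c'

Verification:
- uvxyz = 'aa' + 'b' + 'b' + 'c' + 'c' = aabbcc ✓
- |vxy| = |'bbc'| = 3 ≤ 3 ✓
- |vy| = |'bc'| = 2 > 0 ✓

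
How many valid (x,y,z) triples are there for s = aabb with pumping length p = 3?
6

For s = 'aabb' with pumping length p = 3:

Constraints: |xy| ≤ 3, |y| > 0

Valid decompositions (|xy| ≤ p, |y| ≥ 1):
  • x='', y='a', z='abb'
  • x='a', y='a', z='bb'
  • x='', y='aa', z='bb'
  • x='aa', y='b', z='b'
  • x='a', y='ab', z='b'
  • x='', y='aab', z='b'

Total count: 6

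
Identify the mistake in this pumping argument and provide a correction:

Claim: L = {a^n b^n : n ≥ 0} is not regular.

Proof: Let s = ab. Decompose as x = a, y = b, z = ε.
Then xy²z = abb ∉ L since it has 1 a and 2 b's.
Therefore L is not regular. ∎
Error: The string s = ab might be shorter than the pumping length p.

Correction: Choose s = a^p b^p to ensure |s| ≥ p. Also, the decomposition is wrong: with |xy| ≤ p, y cannot include b's when s starts with p a's.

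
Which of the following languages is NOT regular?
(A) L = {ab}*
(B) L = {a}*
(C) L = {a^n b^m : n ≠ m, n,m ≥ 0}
(C) {a^n b^m : n ≠ m, n,m ≥ 0}

(C) L = {a^n b^m : n ≠ m, n,m ≥ 0} is NOT regular.

The pumping lemma can be used to prove this:
After pumping a's, we can make n = m

The other languages are regular because they can be recognized by finite automata.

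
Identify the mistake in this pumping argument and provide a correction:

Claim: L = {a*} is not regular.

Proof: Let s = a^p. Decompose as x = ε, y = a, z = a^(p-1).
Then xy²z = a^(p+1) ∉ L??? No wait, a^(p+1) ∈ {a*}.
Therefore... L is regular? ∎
Error: The proof attempts to show a*  is not regular, but a* IS regular!

Correction: a* is a regular language (recognized by a simple DFA with one accepting state and self-loop on 'a'). The pumping lemma can only prove non-regularity, not regularity. For regular languages, pumping always works.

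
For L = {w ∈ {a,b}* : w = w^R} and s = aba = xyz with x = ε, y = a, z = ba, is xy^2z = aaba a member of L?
No

xy²z = ε · aa · ba = aaba.
aaba reversed is abaa ≠ aaba, so it is not a palindrome and is not in L.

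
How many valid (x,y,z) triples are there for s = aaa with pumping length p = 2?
3

For s = 'aaa' with pumping length p = 2:

Constraints: |xy| ≤ 2, |y| > 0

Valid decompositions (|xy| ≤ p, |y| ≥ 1):
  • x='', y='a', z='aa'
  • x='a', y='a', z='a'
  • x='', y='aa', z='a'

Total count: 3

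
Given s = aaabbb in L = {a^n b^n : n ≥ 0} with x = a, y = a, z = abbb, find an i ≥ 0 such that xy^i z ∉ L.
i = 2

xy²z = a · aa · abbb = aaaabbb; aaaabbb has 4 a's and 3 b's; 4 ≠ 3, so it is not in L.
(Other choices also work, e.g. i = 0, 3; only i = 1 is guaranteed to stay in L since xy¹z = s.)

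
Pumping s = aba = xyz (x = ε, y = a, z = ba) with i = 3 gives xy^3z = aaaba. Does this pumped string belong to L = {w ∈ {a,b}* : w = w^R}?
No

xy³z = ε · aaa · ba = aaaba.
aaaba reversed is abaaa ≠ aaaba, so it is not a palindrome and is not in L.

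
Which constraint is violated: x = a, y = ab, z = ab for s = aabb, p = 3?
Violated: xyz = s

The decomposition x = a, y = ab, z = ab for s = aabb with p = 3
violates the constraint: xyz = s

xyz = 'a' + 'ab' + 'ab' = 'aabab' ≠ 'aabb' = s. The decomposition doesn't reconstruct s.

Pumping lemma constraints:
1. xyz = s (decomposition is valid)
2. |xy| ≤ p
3. |y| > 0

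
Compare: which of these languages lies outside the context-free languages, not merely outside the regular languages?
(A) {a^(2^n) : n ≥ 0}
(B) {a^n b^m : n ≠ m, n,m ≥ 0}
(A) {a^(2^n) : n ≥ 0}

(A) {a^(2^n) : n ≥ 0} requires the CFL pumping lemma.

- {a^n b^m : n ≠ m, n,m ≥ 0} is context-free (but not regular)
  • Can be shown non-regular with the regular pumping lemma
  • After pumping a's, we can make n = m

- {a^(2^n) : n ≥ 0} is NOT context-free
  • Requires the CFL pumping lemma to prove
  • Gaps between powers of 2 grow exponentially

The CFL pumping lemma is "stronger" in that it can prove non-membership
in the larger class of context-free languages.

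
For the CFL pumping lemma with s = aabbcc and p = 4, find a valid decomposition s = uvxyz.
u='a', v='a', x='bb', y='c', z='c'

For s = aabbcc with pumping length p = 4:

One valid decomposition:
- u = 'a'
- v = 'a'
- x = 'bb'
- y = 'c'
- z = 'c'

Verification:
- uvxyz = 'a' + 'a' + 'bb' + 'c' + 'c' = aabbcc ✓
- |vxy| = |'abbc'| = 4 ≤ 4 ✓
- |vy| = |'ac'| = 2 > 0 ✓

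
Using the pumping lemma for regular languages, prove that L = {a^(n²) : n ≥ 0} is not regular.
Assume for contradiction that L is regular, and let p ≥ 1 be the pumping length given by the pumping lemma.
Choose s = a^(p²). Then s ∈ L and |s| = p² ≥ p.
By the pumping lemma, s = xyz for some x, y, z with |xy| ≤ p, |y| ≥ 1, and xy^i z ∈ L for every i ≥ 0.
Here y = a^k for some k with 1 ≤ k ≤ |xy| ≤ p.

Take i = 2: |xy²z| = p² + k.
Now p² < p² + k ≤ p² + p < p² + 2p + 1 = (p + 1)².
So |xy²z| lies strictly between the consecutive squares p² and (p + 1)², hence is not a perfect square, and xy²z ∉ L.

This contradicts the pumping lemma, which requires xy^i z ∈ L for all i ≥ 0.
Hence L = {a^(n²) : n ≥ 0} is not regular. ∎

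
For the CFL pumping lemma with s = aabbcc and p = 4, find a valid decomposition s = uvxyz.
u='a', v='a', x='bb', y='c', z='c'

For s = aabbcc with pumping length p = 4:

One valid decomposition:
- u = 'a'
- v = 'a'
- x = 'bb'
- y = 'c'
- z = 'c'

Verification:
- uvxyz = 'a' + 'a' + 'bb' + 'c' + 'c' = aabbcc ✓
- |vxy| = |'abbc'| = 4 ≤ 4 ✓
- |vy| = |'ac'| = 2 > 0 ✓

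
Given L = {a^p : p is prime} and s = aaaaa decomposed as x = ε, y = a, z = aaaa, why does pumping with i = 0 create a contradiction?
xy⁰z = aaaa ∉ L

Pumping with i = 0 replaces y = a by y⁰ = ε:
- Original: s = xyz = aaaaa; aaaaa has length 5, which is prime, so it is in L
- Pumped: xy⁰z = ε · ε · aaaa = aaaa
- aaaa has length 4 = 2 × 2, which is not prime, so it is not in L

The pumping lemma would require xy⁰z ∈ L, so this decomposition yields a contradiction.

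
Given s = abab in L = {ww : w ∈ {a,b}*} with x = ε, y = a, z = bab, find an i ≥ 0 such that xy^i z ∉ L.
i = 2

xy²z = ε · aa · bab = aabab; aabab has odd length 5, so it cannot be written as ww and is not in L.
(Other choices also work, e.g. i = 0, 3; only i = 1 is guaranteed to stay in L since xy¹z = s.)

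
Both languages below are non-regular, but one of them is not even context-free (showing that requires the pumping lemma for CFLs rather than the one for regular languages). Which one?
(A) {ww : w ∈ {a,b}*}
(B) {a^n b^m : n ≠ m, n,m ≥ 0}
(A) {ww : w ∈ {a,b}*}

(A) {ww : w ∈ {a,b}*} requires the CFL pumping lemma.

- {a^n b^m : n ≠ m, n,m ≥ 0} is context-free (but not regular)
  • Can be shown non-regular with the regular pumping lemma
  • After pumping a's, we can make n = m

- {ww : w ∈ {a,b}*} is NOT context-free
  • Requires the CFL pumping lemma to prove
  • Cannot verify equality of two arbitrary substrings

The CFL pumping lemma is "stronger" in that it can prove non-membership
in the larger class of context-free languages.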